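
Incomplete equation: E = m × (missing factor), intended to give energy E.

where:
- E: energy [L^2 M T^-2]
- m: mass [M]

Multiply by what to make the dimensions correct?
v² (velocity squared), dimensions [L^2 T^-2]

E has dimensions [L^2 M T^-2] and m has dimensions [M].
The missing factor must have dimensions [L^2 M T^-2] / [M] = [L^2 T^-2], i.e. velocity squared (v²).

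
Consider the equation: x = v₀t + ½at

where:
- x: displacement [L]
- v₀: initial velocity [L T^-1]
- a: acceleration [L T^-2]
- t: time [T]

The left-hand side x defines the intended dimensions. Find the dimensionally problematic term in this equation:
The term ½at

Checking each RHS term against the LHS:
- v₀t: [L] — matches x [L] ✓
- ½at: [L T^-1] — does NOT match x [L] ✗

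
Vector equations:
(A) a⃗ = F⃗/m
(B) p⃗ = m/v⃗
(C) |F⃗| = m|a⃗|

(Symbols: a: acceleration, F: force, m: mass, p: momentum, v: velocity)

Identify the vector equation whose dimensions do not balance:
(B) p⃗ = m/v⃗

(A) a⃗ = F⃗/m: LHS [L T^-2], RHS [L T^-2] ✓ — force (vector) divided by mass (scalar)
(B) p⃗ = m/v⃗: LHS [L M T^-1], RHS [L^-1 M T] ✗ — momentum is mass times velocity; should be mv⃗ (and division by a vector is undefined)
(C) |F⃗| = m|a⃗|: LHS [L M T^-2], RHS [L M T^-2] ✓ — magnitudes of vectors are scalars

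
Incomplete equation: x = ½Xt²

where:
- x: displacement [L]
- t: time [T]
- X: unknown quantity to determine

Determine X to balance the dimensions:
X = a (acceleration), dimensions [L T^-2]

x has dimensions [L]; the rest of the RHS (½ t²) has dimensions [T^2].
So X must have dimensions [L T^-2] — X = a (acceleration).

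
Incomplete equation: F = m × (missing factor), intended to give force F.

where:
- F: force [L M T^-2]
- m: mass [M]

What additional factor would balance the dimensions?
a (acceleration), dimensions [L T^-2]

F has dimensions [L M T^-2] and m has dimensions [M].
The missing factor must have dimensions [L M T^-2] / [M] = [L T^-2], i.e. acceleration (a).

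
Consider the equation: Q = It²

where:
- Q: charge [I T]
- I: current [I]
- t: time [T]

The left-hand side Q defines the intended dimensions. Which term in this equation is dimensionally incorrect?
The right-hand side term It²

Q has dimensions [I T], but It² has dimensions [I T^2], so the term It² is dimensionally wrong for Q.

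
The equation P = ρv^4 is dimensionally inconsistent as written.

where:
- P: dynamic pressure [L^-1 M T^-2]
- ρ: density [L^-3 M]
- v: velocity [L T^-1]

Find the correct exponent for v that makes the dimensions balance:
The exponent of v should be 2: P = ρv^2

The LHS P has dimensions [L^-1 M T^-2]; v has dimensions [L T^-1].
As written, the RHS ρv^4 (exponent 4 on v) has dimensions [L M T^-4], which does not match.
With exponent 2, the RHS ρv^2 has dimensions [L^-1 M T^-2], matching the LHS.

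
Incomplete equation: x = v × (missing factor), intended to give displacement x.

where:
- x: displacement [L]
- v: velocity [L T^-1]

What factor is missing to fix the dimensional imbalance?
t (time), dimensions [T]

x has dimensions [L] and v has dimensions [L T^-1].
The missing factor must have dimensions [L] / [L T^-1] = [T], i.e. time (t).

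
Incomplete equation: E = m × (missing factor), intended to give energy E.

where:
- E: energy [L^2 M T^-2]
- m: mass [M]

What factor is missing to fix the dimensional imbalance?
v² (velocity squared), dimensions [L^2 T^-2]

E has dimensions [L^2 M T^-2] and m has dimensions [M].
The missing factor must have dimensions [L^2 M T^-2] / [M] = [L^2 T^-2], i.e. velocity squared (v²).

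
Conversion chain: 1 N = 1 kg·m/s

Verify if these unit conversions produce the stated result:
The chain is incorrect (it contains an error).

Incorrect: Newton is kg·m/s², not kg·m/s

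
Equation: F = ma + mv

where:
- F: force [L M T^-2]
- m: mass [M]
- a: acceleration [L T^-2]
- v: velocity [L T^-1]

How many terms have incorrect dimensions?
1

LHS F: [L M T^-2]
- ma: [L M T^-2] ✓
- mv: [L M T^-1] ✗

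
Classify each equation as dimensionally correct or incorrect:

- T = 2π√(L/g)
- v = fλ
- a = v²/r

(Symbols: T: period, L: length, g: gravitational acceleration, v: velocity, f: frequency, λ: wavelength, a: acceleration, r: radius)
Dimensionally correct: T = 2π√(L/g), v = fλ, a = v²/r
Dimensionally incorrect: none
Ordered (correct first, then incorrect): T = 2π√(L/g), v = fλ, a = v²/r

- T = 2π√(L/g): LHS [T], RHS [T] → correct ✓
- v = fλ: LHS [L T^-1], RHS [L T^-1] → correct ✓
- a = v²/r: LHS [L T^-2], RHS [L T^-2] → correct ✓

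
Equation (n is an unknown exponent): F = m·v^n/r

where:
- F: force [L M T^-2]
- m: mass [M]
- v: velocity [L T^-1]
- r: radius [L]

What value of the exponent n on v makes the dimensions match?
n = 2

F has dimensions [L M T^-2]; v has dimensions [L T^-1].
The rest of the RHS has dimensions [L^-1 M], so v^n must supply [L^2 T^-2].
With n = 2: m·v^2/r has dimensions [L M T^-2], matching the LHS ✓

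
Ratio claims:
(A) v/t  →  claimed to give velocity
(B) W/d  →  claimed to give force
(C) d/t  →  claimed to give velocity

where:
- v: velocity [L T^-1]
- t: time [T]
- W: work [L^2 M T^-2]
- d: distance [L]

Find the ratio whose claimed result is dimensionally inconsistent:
(A) v/t does not give velocity

(A) v/t: [L T^-2] ≠ velocity [L T^-1] ✗
(B) W/d: [L M T^-2] = force [L M T^-2] ✓
(C) d/t: [L T^-1] = velocity [L T^-1] ✓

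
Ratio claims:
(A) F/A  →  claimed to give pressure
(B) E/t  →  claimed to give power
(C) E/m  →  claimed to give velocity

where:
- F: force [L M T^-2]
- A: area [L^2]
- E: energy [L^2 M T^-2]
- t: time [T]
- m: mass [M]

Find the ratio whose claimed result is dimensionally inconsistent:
(C) E/m does not give velocity

(A) F/A: [L^-1 M T^-2] = pressure [L^-1 M T^-2] ✓
(B) E/t: [L^2 M T^-3] = power [L^2 M T^-3] ✓
(C) E/m: [L^2 T^-2] ≠ velocity [L T^-1] ✗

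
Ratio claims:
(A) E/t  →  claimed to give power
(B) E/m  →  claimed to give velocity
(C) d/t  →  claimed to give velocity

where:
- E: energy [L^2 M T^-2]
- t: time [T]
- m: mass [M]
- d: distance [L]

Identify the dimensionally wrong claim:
(B) E/m does not give velocity

(A) E/t: [L^2 M T^-3] = power [L^2 M T^-3] ✓
(B) E/m: [L^2 T^-2] ≠ velocity [L T^-1] ✗
(C) d/t: [L T^-1] = velocity [L T^-1] ✓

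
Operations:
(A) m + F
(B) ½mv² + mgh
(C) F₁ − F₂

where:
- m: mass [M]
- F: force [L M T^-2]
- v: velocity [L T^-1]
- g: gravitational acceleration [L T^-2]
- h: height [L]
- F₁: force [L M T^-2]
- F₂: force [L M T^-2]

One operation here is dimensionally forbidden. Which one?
(A) m + F

(A) m + F: m [M] and F [L M T^-2] — different dimensions cannot be added/subtracted ✗
(B) ½mv² + mgh: ½mv² [L^2 M T^-2] and mgh [L^2 M T^-2] — same dimensions ✓
(C) F₁ − F₂: F₁ [L M T^-2] and F₂ [L M T^-2] — same dimensions ✓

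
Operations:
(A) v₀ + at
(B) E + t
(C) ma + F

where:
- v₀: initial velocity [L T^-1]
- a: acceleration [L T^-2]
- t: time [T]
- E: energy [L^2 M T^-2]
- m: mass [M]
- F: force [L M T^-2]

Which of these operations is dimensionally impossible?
(B) E + t

(A) v₀ + at: v₀ [L T^-1] and at [L T^-1] — same dimensions ✓
(B) E + t: E [L^2 M T^-2] and t [T] — different dimensions cannot be added/subtracted ✗
(C) ma + F: ma [L M T^-2] and F [L M T^-2] — same dimensions ✓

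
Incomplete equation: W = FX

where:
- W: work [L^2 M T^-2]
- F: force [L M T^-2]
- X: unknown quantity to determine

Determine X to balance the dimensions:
X = d (distance), dimensions [L]

W has dimensions [L^2 M T^-2]; the rest of the RHS (F) has dimensions [L M T^-2].
So X must have dimensions [L] — X = d (distance).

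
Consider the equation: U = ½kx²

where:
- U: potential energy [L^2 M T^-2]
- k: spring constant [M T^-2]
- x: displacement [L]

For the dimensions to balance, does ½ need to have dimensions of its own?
No

U has dimensions [L^2 M T^-2] and kx² already has dimensions [L^2 M T^-2], so the equation balances without ½ contributing any dimensions. ½ is a pure (dimensionless) number; changing or removing it would not affect dimensional consistency.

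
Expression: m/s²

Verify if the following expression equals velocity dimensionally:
No

The expression m/s² has dimensions [L T^-2], but velocity has dimensions [L T^-1].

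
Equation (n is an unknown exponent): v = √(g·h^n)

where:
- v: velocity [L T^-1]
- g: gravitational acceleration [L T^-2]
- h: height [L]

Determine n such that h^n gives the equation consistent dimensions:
n = 1

v has dimensions [L T^-1]; h has dimensions [L].
With n = 1: √(g·h^1) has dimensions [L T^-1], matching the LHS ✓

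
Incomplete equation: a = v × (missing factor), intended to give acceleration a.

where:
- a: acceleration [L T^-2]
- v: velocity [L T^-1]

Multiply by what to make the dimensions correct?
1/t (inverse time), dimensions [T^-1]

a has dimensions [L T^-2] and v has dimensions [L T^-1].
The missing factor must have dimensions [L T^-2] / [L T^-1] = [T^-1], i.e. inverse time (1/t).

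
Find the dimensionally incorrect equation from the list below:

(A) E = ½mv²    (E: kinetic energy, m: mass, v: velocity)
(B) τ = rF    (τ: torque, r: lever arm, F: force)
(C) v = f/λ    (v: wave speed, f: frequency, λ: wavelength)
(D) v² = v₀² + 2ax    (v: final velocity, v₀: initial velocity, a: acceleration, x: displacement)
(C) v = f/λ

The equation (C) v = f/λ is dimensionally incorrect.

LHS (v): [L T^-1]
RHS (f/λ): [L^-1 T^-1] ✗

The dimensions do not match. The other three equations balance.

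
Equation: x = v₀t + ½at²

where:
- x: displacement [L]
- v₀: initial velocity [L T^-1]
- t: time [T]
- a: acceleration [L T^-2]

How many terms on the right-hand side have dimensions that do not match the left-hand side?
0

LHS x: [L]
- v₀t: [L] ✓
- ½at²: [L] ✓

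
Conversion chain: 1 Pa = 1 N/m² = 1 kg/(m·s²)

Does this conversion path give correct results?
The chain is correct (no errors).

Correct: Pascal is Newton per square meter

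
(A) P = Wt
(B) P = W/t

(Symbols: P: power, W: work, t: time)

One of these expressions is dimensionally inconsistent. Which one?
(A)

(A) P = Wt: LHS [L^2 M T^-3], RHS [L^2 M T^-1] ✗
(B) P = W/t: LHS [L^2 M T^-3], RHS [L^2 M T^-3] ✓

Expression (A) P = Wt is dimensionally incorrect.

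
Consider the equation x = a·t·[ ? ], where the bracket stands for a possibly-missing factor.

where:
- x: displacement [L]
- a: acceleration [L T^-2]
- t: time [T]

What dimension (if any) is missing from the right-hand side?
[T] — time (e.g. t)

x has dimensions [L]; a·t has dimensions [L T^-1].
The bracketed factor must supply [L] / [L T^-1] = [T].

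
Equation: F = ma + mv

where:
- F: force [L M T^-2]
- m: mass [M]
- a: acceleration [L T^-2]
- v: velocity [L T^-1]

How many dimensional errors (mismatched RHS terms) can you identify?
1

LHS F: [L M T^-2]
- ma: [L M T^-2] ✓
- mv: [L M T^-1] ✗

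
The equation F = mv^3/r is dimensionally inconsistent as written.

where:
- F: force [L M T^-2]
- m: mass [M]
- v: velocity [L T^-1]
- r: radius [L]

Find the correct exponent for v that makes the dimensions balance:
The exponent of v should be 2: F = mv^2/r

The LHS F has dimensions [L M T^-2]; v has dimensions [L T^-1].
As written, the RHS mv^3/r (exponent 3 on v) has dimensions [L^2 M T^-3], which does not match.
With exponent 2, the RHS mv^2/r has dimensions [L M T^-2], matching the LHS.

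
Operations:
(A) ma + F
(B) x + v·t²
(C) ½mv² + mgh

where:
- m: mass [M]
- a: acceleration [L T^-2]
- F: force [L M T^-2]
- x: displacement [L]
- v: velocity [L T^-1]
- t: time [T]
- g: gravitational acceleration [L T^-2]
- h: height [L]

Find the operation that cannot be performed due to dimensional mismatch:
(B) x + v·t²

(A) ma + F: ma [L M T^-2] and F [L M T^-2] — same dimensions ✓
(B) x + v·t²: x [L] and v·t² [L T] — different dimensions cannot be added/subtracted ✗
(C) ½mv² + mgh: ½mv² [L^2 M T^-2] and mgh [L^2 M T^-2] — same dimensions ✓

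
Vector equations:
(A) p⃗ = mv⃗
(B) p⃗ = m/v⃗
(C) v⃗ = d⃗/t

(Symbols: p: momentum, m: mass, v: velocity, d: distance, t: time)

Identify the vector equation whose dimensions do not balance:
(B) p⃗ = m/v⃗

(A) p⃗ = mv⃗: LHS [L M T^-1], RHS [L M T^-1] ✓ — mass (scalar) times velocity (vector)
(B) p⃗ = m/v⃗: LHS [L M T^-1], RHS [L^-1 M T] ✗ — momentum is mass times velocity; should be mv⃗ (and division by a vector is undefined)
(C) v⃗ = d⃗/t: LHS [L T^-1], RHS [L T^-1] ✓ — displacement (vector) divided by time (scalar)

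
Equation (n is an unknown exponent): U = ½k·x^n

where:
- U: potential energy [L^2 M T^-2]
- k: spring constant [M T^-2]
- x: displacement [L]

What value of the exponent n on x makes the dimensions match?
n = 2

U has dimensions [L^2 M T^-2]; x has dimensions [L].
The rest of the RHS has dimensions [M T^-2], so x^n must supply [L^2].
With n = 2: ½k·x^2 has dimensions [L^2 M T^-2], matching the LHS ✓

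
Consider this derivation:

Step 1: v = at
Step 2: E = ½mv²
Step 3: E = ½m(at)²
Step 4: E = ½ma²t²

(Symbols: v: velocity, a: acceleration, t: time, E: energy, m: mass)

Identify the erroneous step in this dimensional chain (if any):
No step introduces an error — all steps are dimensionally consistent.

Step 1: v = at → LHS [L T^-1], RHS [L T^-1] ✓
Step 2: E = ½mv² → LHS [L^2 M T^-2], RHS [L^2 M T^-2] ✓
Step 3: E = ½m(at)² → LHS [L^2 M T^-2], RHS [L^2 M T^-2] ✓
Step 4: E = ½ma²t² → LHS [L^2 M T^-2], RHS [L^2 M T^-2] ✓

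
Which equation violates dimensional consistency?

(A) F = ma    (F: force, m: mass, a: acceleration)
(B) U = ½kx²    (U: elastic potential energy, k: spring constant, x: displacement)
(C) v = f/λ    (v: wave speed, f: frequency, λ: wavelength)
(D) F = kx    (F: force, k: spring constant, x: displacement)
(C) v = f/λ

The equation (C) v = f/λ is dimensionally incorrect.

LHS (v): [L T^-1]
RHS (f/λ): [L^-1 T^-1] ✗

The dimensions do not match. The other three equations balance.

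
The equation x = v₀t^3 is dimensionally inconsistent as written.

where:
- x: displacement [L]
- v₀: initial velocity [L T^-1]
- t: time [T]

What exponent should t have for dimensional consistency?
The exponent of t should be 1: x = v₀t

The LHS x has dimensions [L]; t has dimensions [T].
As written, the RHS v₀t^3 (exponent 3 on t) has dimensions [L T^2], which does not match.
With exponent 1, the RHS v₀t has dimensions [L], matching the LHS.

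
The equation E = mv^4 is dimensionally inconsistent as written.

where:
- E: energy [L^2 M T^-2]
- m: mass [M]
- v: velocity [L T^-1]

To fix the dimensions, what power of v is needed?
The exponent of v should be 2: E = mv^2

The LHS E has dimensions [L^2 M T^-2]; v has dimensions [L T^-1].
As written, the RHS mv^4 (exponent 4 on v) has dimensions [L^4 M T^-4], which does not match.
With exponent 2, the RHS mv^2 has dimensions [L^2 M T^-2], matching the LHS.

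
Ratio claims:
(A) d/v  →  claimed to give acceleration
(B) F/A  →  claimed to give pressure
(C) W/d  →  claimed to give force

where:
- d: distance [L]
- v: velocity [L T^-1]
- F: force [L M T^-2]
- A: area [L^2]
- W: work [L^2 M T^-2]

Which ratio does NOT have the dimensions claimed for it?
(A) d/v does not give acceleration

(A) d/v: [T] ≠ acceleration [L T^-2] ✗
(B) F/A: [L^-1 M T^-2] = pressure [L^-1 M T^-2] ✓
(C) W/d: [L M T^-2] = force [L M T^-2] ✓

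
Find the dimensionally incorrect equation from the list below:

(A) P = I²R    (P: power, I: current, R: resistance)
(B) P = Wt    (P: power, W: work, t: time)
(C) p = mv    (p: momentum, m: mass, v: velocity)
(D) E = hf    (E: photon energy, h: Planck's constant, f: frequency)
(B) P = Wt

The equation (B) P = Wt is dimensionally incorrect.

LHS (P): [L^2 M T^-3]
RHS (Wt): [L^2 M T^-1] ✗

The dimensions do not match. The other three equations balance.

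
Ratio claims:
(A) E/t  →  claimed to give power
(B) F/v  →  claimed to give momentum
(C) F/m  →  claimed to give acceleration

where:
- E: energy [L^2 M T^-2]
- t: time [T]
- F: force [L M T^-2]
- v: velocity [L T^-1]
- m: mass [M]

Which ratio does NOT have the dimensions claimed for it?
(B) F/v does not give momentum

(A) E/t: [L^2 M T^-3] = power [L^2 M T^-3] ✓
(B) F/v: [M T^-1] ≠ momentum [L M T^-1] ✗
(C) F/m: [L T^-2] = acceleration [L T^-2] ✓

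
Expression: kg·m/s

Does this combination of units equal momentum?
Yes

The expression kg·m/s has dimensions [L M T^-1], which is exactly momentum [L M T^-1].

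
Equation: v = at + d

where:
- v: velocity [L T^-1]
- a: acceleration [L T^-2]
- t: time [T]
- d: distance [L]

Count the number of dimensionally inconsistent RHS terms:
1

LHS v: [L T^-1]
- at: [L T^-1] ✓
- d: [L] ✗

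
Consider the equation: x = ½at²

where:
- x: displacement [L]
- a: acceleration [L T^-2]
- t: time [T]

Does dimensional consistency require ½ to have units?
No

x has dimensions [L] and at² already has dimensions [L], so the equation balances without ½ contributing any dimensions. ½ is a pure (dimensionless) number; changing or removing it would not affect dimensional consistency.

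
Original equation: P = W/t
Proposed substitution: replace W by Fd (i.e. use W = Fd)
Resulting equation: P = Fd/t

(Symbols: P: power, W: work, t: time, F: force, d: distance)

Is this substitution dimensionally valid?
Yes

[W] = [L^2 M T^-2] and [Fd] = [L^2 M T^-2]. These match, so the substitution replaces a quantity by one of the same dimensions and the result P = Fd/t has LHS [L^2 M T^-3] vs RHS [L^2 M T^-3] — still consistent.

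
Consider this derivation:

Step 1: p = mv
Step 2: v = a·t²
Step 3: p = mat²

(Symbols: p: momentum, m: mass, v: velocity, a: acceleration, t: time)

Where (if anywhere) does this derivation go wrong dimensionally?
Step 2

Step 1: p = mv → LHS [L M T^-1], RHS [L M T^-1] ✓
Step 2: v = a·t² → LHS [L T^-1], RHS [L] ✗

The first dimensional inconsistency appears in step 2: v = a·t²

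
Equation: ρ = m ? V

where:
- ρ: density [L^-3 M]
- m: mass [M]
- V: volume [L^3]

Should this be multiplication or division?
division (÷): ρ = m ÷ V

ρ [L^-3 M]; m [M]; V [L^3].
m × V → [L^3 M] ✗
m ÷ V → [L^-3 M] ✓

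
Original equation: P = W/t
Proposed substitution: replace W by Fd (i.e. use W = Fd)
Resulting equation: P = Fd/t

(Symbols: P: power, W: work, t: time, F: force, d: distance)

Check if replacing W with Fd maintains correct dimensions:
Yes

[W] = [L^2 M T^-2] and [Fd] = [L^2 M T^-2]. These match, so the substitution replaces a quantity by one of the same dimensions and the result P = Fd/t has LHS [L^2 M T^-3] vs RHS [L^2 M T^-3] — still consistent.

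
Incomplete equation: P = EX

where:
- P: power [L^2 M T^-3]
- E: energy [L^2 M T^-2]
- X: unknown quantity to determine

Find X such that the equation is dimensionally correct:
X = f (inverse time / frequency (1/t)), dimensions [T^-1]

P has dimensions [L^2 M T^-3]; the rest of the RHS (E) has dimensions [L^2 M T^-2].
So X must have dimensions [T^-1] — X = f (inverse time / frequency (1/t)).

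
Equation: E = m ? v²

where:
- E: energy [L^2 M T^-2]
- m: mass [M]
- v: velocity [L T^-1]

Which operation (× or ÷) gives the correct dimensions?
multiplication (×): E = m × v²

E [L^2 M T^-2]; m [M]; v² [L^2 T^-2].
m × v² → [L^2 M T^-2] ✓
m ÷ v² → [L^-2 M T^2] ✗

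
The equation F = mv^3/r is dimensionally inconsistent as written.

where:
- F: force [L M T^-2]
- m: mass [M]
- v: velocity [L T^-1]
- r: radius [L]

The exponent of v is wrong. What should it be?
The exponent of v should be 2: F = mv^2/r

The LHS F has dimensions [L M T^-2]; v has dimensions [L T^-1].
As written, the RHS mv^3/r (exponent 3 on v) has dimensions [L^2 M T^-3], which does not match.
With exponent 2, the RHS mv^2/r has dimensions [L M T^-2], matching the LHS.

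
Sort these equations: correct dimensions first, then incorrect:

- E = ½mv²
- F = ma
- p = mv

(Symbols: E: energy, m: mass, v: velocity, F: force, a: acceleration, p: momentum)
Dimensionally correct: E = ½mv², F = ma, p = mv
Dimensionally incorrect: none
Ordered (correct first, then incorrect): E = ½mv², F = ma, p = mv

- E = ½mv²: LHS [L^2 M T^-2], RHS [L^2 M T^-2] → correct ✓
- F = ma: LHS [L M T^-2], RHS [L M T^-2] → correct ✓
- p = mv: LHS [L M T^-1], RHS [L M T^-1] → correct ✓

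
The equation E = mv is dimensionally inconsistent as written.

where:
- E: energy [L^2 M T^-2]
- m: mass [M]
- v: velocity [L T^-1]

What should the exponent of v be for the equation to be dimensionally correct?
The exponent of v should be 2: E = mv^2

The LHS E has dimensions [L^2 M T^-2]; v has dimensions [L T^-1].
As written, the RHS mv (exponent 1 on v) has dimensions [L M T^-1], which does not match.
With exponent 2, the RHS mv^2 has dimensions [L^2 M T^-2], matching the LHS.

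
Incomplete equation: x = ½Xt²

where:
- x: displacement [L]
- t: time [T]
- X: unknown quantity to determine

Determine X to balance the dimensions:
X = a (acceleration), dimensions [L T^-2]

x has dimensions [L]; the rest of the RHS (½ t²) has dimensions [T^2].
So X must have dimensions [L T^-2] — X = a (acceleration).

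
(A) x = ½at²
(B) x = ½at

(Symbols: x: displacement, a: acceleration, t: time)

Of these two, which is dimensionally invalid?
(B)

(A) x = ½at²: LHS [L], RHS [L] ✓
(B) x = ½at: LHS [L], RHS [L T^-1] ✗

Expression (B) x = ½at is dimensionally incorrect.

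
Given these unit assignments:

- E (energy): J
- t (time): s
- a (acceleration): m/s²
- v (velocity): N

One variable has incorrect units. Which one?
v

The variable v (velocity) should have units m/s, not N.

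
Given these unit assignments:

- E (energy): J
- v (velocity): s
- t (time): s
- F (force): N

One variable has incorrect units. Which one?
v

The variable v (velocity) should have units m/s, not s.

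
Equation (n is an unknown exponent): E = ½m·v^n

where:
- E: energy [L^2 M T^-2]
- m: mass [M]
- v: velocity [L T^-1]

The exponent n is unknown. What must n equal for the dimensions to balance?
n = 2

E has dimensions [L^2 M T^-2]; v has dimensions [L T^-1].
The rest of the RHS has dimensions [M], so v^n must supply [L^2 T^-2].
With n = 2: ½m·v^2 has dimensions [L^2 M T^-2], matching the LHS ✓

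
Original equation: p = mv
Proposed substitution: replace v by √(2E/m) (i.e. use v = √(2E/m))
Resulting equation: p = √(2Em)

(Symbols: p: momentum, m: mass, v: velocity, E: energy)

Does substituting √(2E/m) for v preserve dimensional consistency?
Yes

[v] = [L T^-1] and [√(2E/m)] = [L T^-1]. These match, so the substitution replaces a quantity by one of the same dimensions and the result p = √(2Em) has LHS [L M T^-1] vs RHS [L M T^-1] — still consistent.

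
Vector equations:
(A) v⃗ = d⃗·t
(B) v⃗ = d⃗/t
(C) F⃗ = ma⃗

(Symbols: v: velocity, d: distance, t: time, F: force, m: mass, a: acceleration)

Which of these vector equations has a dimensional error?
(A) v⃗ = d⃗·t

(A) v⃗ = d⃗·t: LHS [L T^-1], RHS [L T] ✗ — velocity is displacement per time; should be d⃗/t
(B) v⃗ = d⃗/t: LHS [L T^-1], RHS [L T^-1] ✓ — displacement (vector) divided by time (scalar)
(C) F⃗ = ma⃗: LHS [L M T^-2], RHS [L M T^-2] ✓ — Force and acceleration are vectors, mass is a scalar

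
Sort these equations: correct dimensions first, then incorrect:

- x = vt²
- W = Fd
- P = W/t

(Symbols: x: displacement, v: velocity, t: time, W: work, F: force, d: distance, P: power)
Dimensionally correct: W = Fd, P = W/t
Dimensionally incorrect: x = vt²
Ordered (correct first, then incorrect): W = Fd, P = W/t, x = vt²

- x = vt²: LHS [L], RHS [L T] → incorrect ✗
- W = Fd: LHS [L^2 M T^-2], RHS [L^2 M T^-2] → correct ✓
- P = W/t: LHS [L^2 M T^-3], RHS [L^2 M T^-3] → correct ✓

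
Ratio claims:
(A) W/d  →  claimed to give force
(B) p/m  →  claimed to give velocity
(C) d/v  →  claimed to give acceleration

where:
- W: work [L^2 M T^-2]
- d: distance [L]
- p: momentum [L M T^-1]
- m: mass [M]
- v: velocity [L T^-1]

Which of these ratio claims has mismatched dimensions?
(C) d/v does not give acceleration

(A) W/d: [L M T^-2] = force [L M T^-2] ✓
(B) p/m: [L T^-1] = velocity [L T^-1] ✓
(C) d/v: [T] ≠ acceleration [L T^-2] ✗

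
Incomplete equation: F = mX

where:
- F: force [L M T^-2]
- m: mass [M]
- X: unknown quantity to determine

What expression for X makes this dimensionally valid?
X = a (acceleration), dimensions [L T^-2]

F has dimensions [L M T^-2]; the rest of the RHS (m) has dimensions [M].
So X must have dimensions [L T^-2] — X = a (acceleration).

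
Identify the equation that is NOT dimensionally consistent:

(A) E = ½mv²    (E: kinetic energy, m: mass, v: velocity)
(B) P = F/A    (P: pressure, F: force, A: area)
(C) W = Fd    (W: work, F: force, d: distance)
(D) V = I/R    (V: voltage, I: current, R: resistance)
(D) V = I/R

The equation (D) V = I/R is dimensionally incorrect.

LHS (V): [I^-1 L^2 M T^-3]
RHS (I/R): [I^3 L^-2 M^-1 T^3] ✗

The dimensions do not match. The other three equations balance.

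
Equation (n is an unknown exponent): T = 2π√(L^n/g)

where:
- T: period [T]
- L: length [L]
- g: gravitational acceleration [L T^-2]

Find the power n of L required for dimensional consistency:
n = 1

T has dimensions [T]; L has dimensions [L].
With n = 1: 2π√(L^1/g) has dimensions [T], matching the LHS ✓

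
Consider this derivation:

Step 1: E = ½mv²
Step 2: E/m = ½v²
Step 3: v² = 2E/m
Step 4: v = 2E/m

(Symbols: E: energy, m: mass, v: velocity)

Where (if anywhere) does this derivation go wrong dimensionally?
Step 4

Step 1: E = ½mv² → LHS [L^2 M T^-2], RHS [L^2 M T^-2] ✓
Step 2: E/m = ½v² → LHS [L^2 T^-2], RHS [L^2 T^-2] ✓
Step 3: v² = 2E/m → LHS [L^2 T^-2], RHS [L^2 T^-2] ✓
Step 4: v = 2E/m → LHS [L T^-1], RHS [L^2 T^-2] ✗

The first dimensional inconsistency appears in step 4: v = 2E/m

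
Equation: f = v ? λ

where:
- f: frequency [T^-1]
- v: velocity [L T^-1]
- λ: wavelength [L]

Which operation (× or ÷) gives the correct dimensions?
division (÷): f = v ÷ λ

f [T^-1]; v [L T^-1]; λ [L].
v × λ → [L^2 T^-1] ✗
v ÷ λ → [T^-1] ✓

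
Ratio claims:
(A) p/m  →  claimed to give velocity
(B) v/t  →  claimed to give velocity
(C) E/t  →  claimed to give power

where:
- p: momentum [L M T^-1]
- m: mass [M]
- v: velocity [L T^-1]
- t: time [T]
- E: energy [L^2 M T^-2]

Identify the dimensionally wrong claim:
(B) v/t does not give velocity

(A) p/m: [L T^-1] = velocity [L T^-1] ✓
(B) v/t: [L T^-2] ≠ velocity [L T^-1] ✗
(C) E/t: [L^2 M T^-3] = power [L^2 M T^-3] ✓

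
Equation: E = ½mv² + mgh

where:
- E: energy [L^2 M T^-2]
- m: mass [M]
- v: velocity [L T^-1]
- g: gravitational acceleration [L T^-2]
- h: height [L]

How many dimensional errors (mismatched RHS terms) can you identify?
0

LHS E: [L^2 M T^-2]
- ½mv²: [L^2 M T^-2] ✓
- mgh: [L^2 M T^-2] ✓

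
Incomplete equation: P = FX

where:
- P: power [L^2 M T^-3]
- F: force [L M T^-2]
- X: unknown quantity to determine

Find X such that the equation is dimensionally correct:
X = v (velocity), dimensions [L T^-1]

P has dimensions [L^2 M T^-3]; the rest of the RHS (F) has dimensions [L M T^-2].
So X must have dimensions [L T^-1] — X = v (velocity).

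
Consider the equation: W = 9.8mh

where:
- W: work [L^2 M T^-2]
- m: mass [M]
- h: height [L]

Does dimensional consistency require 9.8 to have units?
Yes

W has dimensions [L^2 M T^-2], while mh alone has dimensions [L M]. For the equation to balance, the factor 9.8 must carry dimensions [L T^-2] — it is a dimensional constant (a numerical value of a physical quantity with its units suppressed), not a pure number.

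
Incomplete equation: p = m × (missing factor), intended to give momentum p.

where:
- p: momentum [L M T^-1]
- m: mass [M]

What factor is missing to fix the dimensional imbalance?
v (velocity), dimensions [L T^-1]

p has dimensions [L M T^-1] and m has dimensions [M].
The missing factor must have dimensions [L M T^-1] / [M] = [L T^-1], i.e. velocity (v).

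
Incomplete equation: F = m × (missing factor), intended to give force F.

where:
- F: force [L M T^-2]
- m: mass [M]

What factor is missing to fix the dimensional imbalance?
a (acceleration), dimensions [L T^-2]

F has dimensions [L M T^-2] and m has dimensions [M].
The missing factor must have dimensions [L M T^-2] / [M] = [L T^-2], i.e. acceleration (a).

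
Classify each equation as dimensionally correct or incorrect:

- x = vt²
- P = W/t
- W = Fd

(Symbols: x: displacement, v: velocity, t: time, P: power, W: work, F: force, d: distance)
Dimensionally correct: P = W/t, W = Fd
Dimensionally incorrect: x = vt²
Ordered (correct first, then incorrect): P = W/t, W = Fd, x = vt²

- x = vt²: LHS [L], RHS [L T] → incorrect ✗
- P = W/t: LHS [L^2 M T^-3], RHS [L^2 M T^-3] → correct ✓
- W = Fd: LHS [L^2 M T^-2], RHS [L^2 M T^-2] → correct ✓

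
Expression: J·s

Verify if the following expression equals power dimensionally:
No

The expression J·s has dimensions [L^2 M T^-1], but power has dimensions [L^2 M T^-3].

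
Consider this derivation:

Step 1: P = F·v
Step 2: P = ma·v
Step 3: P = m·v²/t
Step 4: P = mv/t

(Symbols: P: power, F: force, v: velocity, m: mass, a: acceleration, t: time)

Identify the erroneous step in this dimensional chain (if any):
Step 4

Step 1: P = F·v → LHS [L^2 M T^-3], RHS [L^2 M T^-3] ✓
Step 2: P = ma·v → LHS [L^2 M T^-3], RHS [L^2 M T^-3] ✓
Step 3: P = m·v²/t → LHS [L^2 M T^-3], RHS [L^2 M T^-3] ✓
Step 4: P = mv/t → LHS [L^2 M T^-3], RHS [L M T^-2] ✗

The first dimensional inconsistency appears in step 4: P = mv/t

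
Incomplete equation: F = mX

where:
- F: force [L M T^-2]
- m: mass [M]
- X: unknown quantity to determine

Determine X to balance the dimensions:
X = a (acceleration), dimensions [L T^-2]

F has dimensions [L M T^-2]; the rest of the RHS (m) has dimensions [M].
So X must have dimensions [L T^-2] — X = a (acceleration).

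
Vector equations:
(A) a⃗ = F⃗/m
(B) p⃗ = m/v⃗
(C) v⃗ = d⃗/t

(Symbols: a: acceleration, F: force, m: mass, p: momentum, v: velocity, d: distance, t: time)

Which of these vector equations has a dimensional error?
(B) p⃗ = m/v⃗

(A) a⃗ = F⃗/m: LHS [L T^-2], RHS [L T^-2] ✓ — force (vector) divided by mass (scalar)
(B) p⃗ = m/v⃗: LHS [L M T^-1], RHS [L^-1 M T] ✗ — momentum is mass times velocity; should be mv⃗ (and division by a vector is undefined)
(C) v⃗ = d⃗/t: LHS [L T^-1], RHS [L T^-1] ✓ — displacement (vector) divided by time (scalar)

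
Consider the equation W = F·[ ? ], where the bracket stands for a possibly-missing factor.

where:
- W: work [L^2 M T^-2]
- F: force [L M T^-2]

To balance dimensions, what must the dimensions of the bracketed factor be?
[L] — length (e.g. a distance d)

W has dimensions [L^2 M T^-2]; F has dimensions [L M T^-2].
The bracketed factor must supply [L^2 M T^-2] / [L M T^-2] = [L].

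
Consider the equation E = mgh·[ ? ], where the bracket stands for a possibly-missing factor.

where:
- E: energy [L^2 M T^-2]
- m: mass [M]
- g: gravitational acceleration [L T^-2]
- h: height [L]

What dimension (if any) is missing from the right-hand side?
Nothing is missing — the bracketed factor must be dimensionless.

E has dimensions [L^2 M T^-2] and mgh already has dimensions [L^2 M T^-2], so E = mgh is dimensionally complete.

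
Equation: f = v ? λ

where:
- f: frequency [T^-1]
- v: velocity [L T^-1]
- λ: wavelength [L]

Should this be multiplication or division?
division (÷): f = v ÷ λ

f [T^-1]; v [L T^-1]; λ [L].
v × λ → [L^2 T^-1] ✗
v ÷ λ → [T^-1] ✓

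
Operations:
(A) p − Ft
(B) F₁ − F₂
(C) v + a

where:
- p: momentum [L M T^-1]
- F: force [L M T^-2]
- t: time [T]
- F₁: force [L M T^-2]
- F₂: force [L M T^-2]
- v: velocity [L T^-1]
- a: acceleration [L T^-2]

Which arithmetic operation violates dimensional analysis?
(C) v + a

(A) p − Ft: p [L M T^-1] and Ft [L M T^-1] — same dimensions ✓
(B) F₁ − F₂: F₁ [L M T^-2] and F₂ [L M T^-2] — same dimensions ✓
(C) v + a: v [L T^-1] and a [L T^-2] — different dimensions cannot be added/subtracted ✗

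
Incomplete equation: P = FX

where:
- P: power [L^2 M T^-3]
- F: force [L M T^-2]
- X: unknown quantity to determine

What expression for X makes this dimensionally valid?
X = v (velocity), dimensions [L T^-1]

P has dimensions [L^2 M T^-3]; the rest of the RHS (F) has dimensions [L M T^-2].
So X must have dimensions [L T^-1] — X = v (velocity).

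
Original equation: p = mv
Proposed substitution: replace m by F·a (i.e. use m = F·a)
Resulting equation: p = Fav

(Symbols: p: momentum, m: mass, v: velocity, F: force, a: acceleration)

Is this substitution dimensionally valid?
No

[m] = [M] and [F·a] = [L^2 M T^-4]. These differ, so the substitution replaces a quantity by one of different dimensions and the result p = Fav has LHS [L M T^-1] vs RHS [L^3 M T^-5] — inconsistent.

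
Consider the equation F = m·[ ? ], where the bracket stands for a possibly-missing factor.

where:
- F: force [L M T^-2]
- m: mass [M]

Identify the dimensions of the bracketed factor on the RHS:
[L T^-2] — acceleration (e.g. a)

F has dimensions [L M T^-2]; m has dimensions [M].
The bracketed factor must supply [L M T^-2] / [M] = [L T^-2].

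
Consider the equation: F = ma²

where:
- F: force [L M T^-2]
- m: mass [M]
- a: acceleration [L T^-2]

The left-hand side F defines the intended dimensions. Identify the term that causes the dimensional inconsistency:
The right-hand side term ma²

F has dimensions [L M T^-2], but ma² has dimensions [L^2 M T^-4], so the term ma² is dimensionally wrong for F.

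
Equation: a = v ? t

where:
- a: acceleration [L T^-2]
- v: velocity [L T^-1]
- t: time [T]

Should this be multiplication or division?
division (÷): a = v ÷ t

a [L T^-2]; v [L T^-1]; t [T].
v × t → [L] ✗
v ÷ t → [L T^-2] ✓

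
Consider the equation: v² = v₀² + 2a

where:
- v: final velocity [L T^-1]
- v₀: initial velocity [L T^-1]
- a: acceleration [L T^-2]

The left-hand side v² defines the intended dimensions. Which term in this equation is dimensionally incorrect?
The term 2a

Checking each RHS term against the LHS:
- v₀²: [L^2 T^-2] — matches v² [L^2 T^-2] ✓
- 2a: [L T^-2] — does NOT match v² [L^2 T^-2] ✗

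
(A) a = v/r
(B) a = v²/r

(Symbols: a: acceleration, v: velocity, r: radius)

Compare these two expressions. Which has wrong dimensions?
(A)

(A) a = v/r: LHS [L T^-2], RHS [T^-1] ✗
(B) a = v²/r: LHS [L T^-2], RHS [L T^-2] ✓

Expression (A) a = v/r is dimensionally incorrect.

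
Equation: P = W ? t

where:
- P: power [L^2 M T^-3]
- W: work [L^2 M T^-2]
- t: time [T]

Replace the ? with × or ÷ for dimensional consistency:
division (÷): P = W ÷ t

P [L^2 M T^-3]; W [L^2 M T^-2]; t [T].
W × t → [L^2 M T^-1] ✗
W ÷ t → [L^2 M T^-3] ✓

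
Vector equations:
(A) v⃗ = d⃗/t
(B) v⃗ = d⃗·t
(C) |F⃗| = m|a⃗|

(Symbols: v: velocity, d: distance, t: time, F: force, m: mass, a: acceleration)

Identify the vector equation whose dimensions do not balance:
(B) v⃗ = d⃗·t

(A) v⃗ = d⃗/t: LHS [L T^-1], RHS [L T^-1] ✓ — displacement (vector) divided by time (scalar)
(B) v⃗ = d⃗·t: LHS [L T^-1], RHS [L T] ✗ — velocity is displacement per time; should be d⃗/t
(C) |F⃗| = m|a⃗|: LHS [L M T^-2], RHS [L M T^-2] ✓ — magnitudes of vectors are scalars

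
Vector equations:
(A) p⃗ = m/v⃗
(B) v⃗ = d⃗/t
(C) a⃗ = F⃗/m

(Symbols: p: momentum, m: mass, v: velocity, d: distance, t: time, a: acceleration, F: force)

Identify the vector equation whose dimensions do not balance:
(A) p⃗ = m/v⃗

(A) p⃗ = m/v⃗: LHS [L M T^-1], RHS [L^-1 M T] ✗ — momentum is mass times velocity; should be mv⃗ (and division by a vector is undefined)
(B) v⃗ = d⃗/t: LHS [L T^-1], RHS [L T^-1] ✓ — displacement (vector) divided by time (scalar)
(C) a⃗ = F⃗/m: LHS [L T^-2], RHS [L T^-2] ✓ — force (vector) divided by mass (scalar)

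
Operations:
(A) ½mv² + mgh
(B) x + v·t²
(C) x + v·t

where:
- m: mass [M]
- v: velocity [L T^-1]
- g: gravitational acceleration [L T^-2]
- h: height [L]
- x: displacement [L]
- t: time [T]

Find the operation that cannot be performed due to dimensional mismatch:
(B) x + v·t²

(A) ½mv² + mgh: ½mv² [L^2 M T^-2] and mgh [L^2 M T^-2] — same dimensions ✓
(B) x + v·t²: x [L] and v·t² [L T] — different dimensions cannot be added/subtracted ✗
(C) x + v·t: x [L] and v·t [L] — same dimensions ✓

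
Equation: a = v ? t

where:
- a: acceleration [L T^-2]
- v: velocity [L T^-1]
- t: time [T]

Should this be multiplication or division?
division (÷): a = v ÷ t

a [L T^-2]; v [L T^-1]; t [T].
v × t → [L] ✗
v ÷ t → [L T^-2] ✓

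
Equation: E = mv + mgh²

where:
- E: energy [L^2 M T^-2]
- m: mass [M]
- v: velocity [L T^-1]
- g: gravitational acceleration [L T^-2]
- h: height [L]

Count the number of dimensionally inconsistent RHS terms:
2

LHS E: [L^2 M T^-2]
- mv: [L M T^-1] ✗
- mgh²: [L^3 M T^-2] ✗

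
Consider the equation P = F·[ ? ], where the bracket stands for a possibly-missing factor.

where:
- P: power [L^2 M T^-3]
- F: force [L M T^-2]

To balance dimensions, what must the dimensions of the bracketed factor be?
[L T^-1] — velocity (e.g. v)

P has dimensions [L^2 M T^-3]; F has dimensions [L M T^-2].
The bracketed factor must supply [L^2 M T^-3] / [L M T^-2] = [L T^-1].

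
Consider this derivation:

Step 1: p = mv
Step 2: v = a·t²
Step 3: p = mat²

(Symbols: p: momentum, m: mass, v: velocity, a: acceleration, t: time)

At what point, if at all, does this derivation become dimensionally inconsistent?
Step 2

Step 1: p = mv → LHS [L M T^-1], RHS [L M T^-1] ✓
Step 2: v = a·t² → LHS [L T^-1], RHS [L] ✗

The first dimensional inconsistency appears in step 2: v = a·t²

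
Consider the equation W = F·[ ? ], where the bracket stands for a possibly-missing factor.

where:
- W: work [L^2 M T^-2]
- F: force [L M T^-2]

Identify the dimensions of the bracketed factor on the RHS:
[L] — length (e.g. a distance d)

W has dimensions [L^2 M T^-2]; F has dimensions [L M T^-2].
The bracketed factor must supply [L^2 M T^-2] / [L M T^-2] = [L].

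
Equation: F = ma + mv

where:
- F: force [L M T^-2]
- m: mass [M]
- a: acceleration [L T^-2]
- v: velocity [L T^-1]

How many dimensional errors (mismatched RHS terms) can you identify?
1

LHS F: [L M T^-2]
- ma: [L M T^-2] ✓
- mv: [L M T^-1] ✗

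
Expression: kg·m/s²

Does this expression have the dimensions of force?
Yes

The expression kg·m/s² has dimensions [L M T^-2], which is exactly force [L M T^-2].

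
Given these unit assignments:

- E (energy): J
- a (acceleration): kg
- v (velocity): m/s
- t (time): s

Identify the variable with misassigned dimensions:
a

The variable a (acceleration) should have units m/s², not kg.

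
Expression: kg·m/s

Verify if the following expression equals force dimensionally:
No

The expression kg·m/s has dimensions [L M T^-1], but force has dimensions [L M T^-2].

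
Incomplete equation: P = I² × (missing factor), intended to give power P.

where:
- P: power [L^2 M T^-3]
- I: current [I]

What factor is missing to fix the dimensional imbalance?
R (resistance), dimensions [I^-2 L^2 M T^-3]

P has dimensions [L^2 M T^-3] and I² has dimensions [I^2].
The missing factor must have dimensions [L^2 M T^-3] / [I^2] = [I^-2 L^2 M T^-3], i.e. resistance (R).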